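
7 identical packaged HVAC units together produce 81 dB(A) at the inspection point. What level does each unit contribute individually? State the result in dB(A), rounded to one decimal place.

For N identical incoherent sources L_total = L₁ + 10·log₁₀ N, so L₁ = 81 − 10·log₁₀(7) = 81 − 8.451.

72.5 dB(A)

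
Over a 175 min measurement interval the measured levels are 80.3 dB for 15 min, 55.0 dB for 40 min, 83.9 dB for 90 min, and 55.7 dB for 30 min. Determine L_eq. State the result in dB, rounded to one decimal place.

81.3 dB

Weight each interval's intensity by its duration and average over T = 175 min:
Σ tᵢ·10^(Lᵢ/10) = 15·10^(80.3/10) + 40·10^(55.0/10) + 90·10^(83.9/10) + 30·10^(55.7/10) = 2.372e+10.
L_eq = 10·log₁₀(2.372e+10/175) = 81.32 dB.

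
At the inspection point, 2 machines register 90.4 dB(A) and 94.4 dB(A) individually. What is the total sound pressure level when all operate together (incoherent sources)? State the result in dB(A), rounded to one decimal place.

95.9 dB(A)

Incoherent sources combine by intensity addition: L_total = 10·log₁₀(Σ 10^(L_i/10)).
Σ 10^(L/10) = 10^(90.4/10) + 10^(94.4/10) = 3.851e+09.
L_total = 10·log₁₀(3.851e+09) = 95.86 dB(A).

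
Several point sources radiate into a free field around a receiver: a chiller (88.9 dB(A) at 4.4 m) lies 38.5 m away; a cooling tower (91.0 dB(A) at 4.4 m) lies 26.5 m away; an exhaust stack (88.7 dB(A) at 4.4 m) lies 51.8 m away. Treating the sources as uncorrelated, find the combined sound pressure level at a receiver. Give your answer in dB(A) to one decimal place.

77.0 dB(A)

Propagate each source to the receiver with L = L_ref − 20·log₁₀(r/r_ref), then add intensities.
chiller: 88.9 − 20·log₁₀(38.5/4.4) = 88.9 − 18.84 = 70.06 dB(A).
cooling tower: 91.0 − 20·log₁₀(26.5/4.4) = 91.0 − 15.60 = 75.40 dB(A).
exhaust stack: 88.7 − 20·log₁₀(51.8/4.4) = 88.7 − 21.42 = 67.28 dB(A).
Σ 10^(L/10) = 5.019e+07 → L_total = 10·log₁₀(5.019e+07) = 77.01 dB(A).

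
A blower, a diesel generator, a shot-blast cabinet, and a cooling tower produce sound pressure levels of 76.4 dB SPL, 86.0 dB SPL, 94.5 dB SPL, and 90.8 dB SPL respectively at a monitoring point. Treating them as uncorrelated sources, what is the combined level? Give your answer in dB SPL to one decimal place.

Incoherent sources combine by intensity addition: L_total = 10·log₁₀(Σ 10^(L_i/10)).
Σ 10^(L/10) = 10^(76.4/10) + 10^(86.0/10) + 10^(94.5/10) + 10^(90.8/10) = 4.462e+09.
L_total = 10·log₁₀(4.462e+09) = 96.50 dB SPL.

96.5 dB SPL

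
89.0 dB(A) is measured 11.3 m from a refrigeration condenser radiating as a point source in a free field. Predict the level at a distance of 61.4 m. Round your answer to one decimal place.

74.3 dB(A)

Point-source attenuation: ΔL = 20·log₁₀(r₂/r₁) = 20·log₁₀(61.4/11.3) = 14.702 dB.
L₂ = 89.0 − 20·log₁₀(61.4/11.3) = 89.0 − 14.702 = 74.30 dB(A).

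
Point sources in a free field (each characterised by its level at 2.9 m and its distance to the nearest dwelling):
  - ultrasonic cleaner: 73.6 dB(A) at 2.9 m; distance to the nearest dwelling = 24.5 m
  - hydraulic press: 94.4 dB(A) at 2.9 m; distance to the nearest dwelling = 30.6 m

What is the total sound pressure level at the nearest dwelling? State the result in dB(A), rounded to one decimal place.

First find each source's level at the receiver (point-source: −20·log₁₀(r/r_ref)), then combine on an intensity basis.
ultrasonic cleaner: 73.6 − 20·log₁₀(24.5/2.9) = 73.6 − 18.54 = 55.06 dB(A).
hydraulic press: 94.4 − 20·log₁₀(30.6/2.9) = 94.4 − 20.47 = 73.93 dB(A).
Σ 10^(L/10) = 2.506e+07 → L_total = 10·log₁₀(2.506e+07) = 73.99 dB(A).

74.0 dB(A)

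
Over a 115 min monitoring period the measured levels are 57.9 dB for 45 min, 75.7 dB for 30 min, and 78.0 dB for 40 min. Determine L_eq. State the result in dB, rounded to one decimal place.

Weight each interval's intensity by its duration and average over T = 115 min:
Σ tᵢ·10^(Lᵢ/10) = 45·10^(57.9/10) + 30·10^(75.7/10) + 40·10^(78.0/10) = 3.666e+09.
L_eq = 10·log₁₀(3.666e+09/115) = 75.04 dB.

75.0 dB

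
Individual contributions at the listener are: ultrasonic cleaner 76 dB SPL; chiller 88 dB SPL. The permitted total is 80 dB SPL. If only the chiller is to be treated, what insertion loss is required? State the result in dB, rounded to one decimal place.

Everything except the chiller sums to 10^(76/10) = 3.981e+07 in linear terms, 76.00 dB SPL.
The limit corresponds to 10^(80/10) = 1.000e+08; subtracting the fixed part leaves 6.019e+07 for the chiller, i.e. 77.80 dB SPL.
So the chiller must be reduced from 88 to 77.80 dB SPL: IL = 10.20 dB.

10.2 dB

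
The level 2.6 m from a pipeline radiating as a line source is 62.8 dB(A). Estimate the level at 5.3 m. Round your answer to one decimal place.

59.7 dB(A)

For a line source, L₂ = L₁ − 10·log₁₀(r₂/r₁).
L₂ = 62.8 − 10·log₁₀(5.3/2.6) = 62.8 − 3.093 = 59.71 dB(A).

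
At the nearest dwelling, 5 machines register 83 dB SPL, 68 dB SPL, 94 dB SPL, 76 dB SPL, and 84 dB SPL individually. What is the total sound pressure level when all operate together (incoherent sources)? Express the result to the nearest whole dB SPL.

Incoherent sources combine by intensity addition: L_total = 10·log₁₀(Σ 10^(L_i/10)).
Σ 10^(L/10) = 10^(83/10) + 10^(68/10) + 10^(94/10) + 10^(76/10) + 10^(84/10) = 3.009e+09.
L_total = 10·log₁₀(3.009e+09) = 94.78 dB SPL.

95 dB SPL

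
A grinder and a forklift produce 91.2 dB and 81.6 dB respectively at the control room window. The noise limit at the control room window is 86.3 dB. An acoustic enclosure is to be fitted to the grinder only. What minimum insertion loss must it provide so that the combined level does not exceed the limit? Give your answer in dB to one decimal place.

Fixed contribution from the other source: Σ 10^(L/10) = 10^(81.6/10) = 1.445e+08 (81.60 dB).
The limit corresponds to 10^(86.3/10) = 4.266e+08; subtracting the fixed part leaves 2.820e+08 for the grinder, i.e. 84.50 dB.
Required insertion loss = 91.2 − 84.50 = 6.70 dB.

6.7 dB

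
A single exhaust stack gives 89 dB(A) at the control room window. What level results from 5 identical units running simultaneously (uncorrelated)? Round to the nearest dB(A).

N identical incoherent sources raise the level by 10·log₁₀ N.
L_total = 89 + 10·log₁₀(5) = 89 + 6.990 = 95.99 dB(A).

96 dB(A)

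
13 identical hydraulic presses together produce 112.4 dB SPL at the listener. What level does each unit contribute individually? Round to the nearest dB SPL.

101 dB SPL

Dividing the total intensity by 13 lowers the level by 10·log₁₀ 13 = 11.139 dB: L₁ = 112.4 − 11.139.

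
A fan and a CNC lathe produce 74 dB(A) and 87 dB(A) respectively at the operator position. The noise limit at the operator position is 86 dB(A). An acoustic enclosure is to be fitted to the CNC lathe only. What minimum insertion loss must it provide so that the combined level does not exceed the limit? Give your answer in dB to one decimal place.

1.3 dB

The untreated sources together contribute 10^(74/10) = 2.512e+07, i.e. 74.00 dB(A).
The limit corresponds to 10^(86/10) = 3.981e+08; subtracting the fixed part leaves 3.730e+08 for the CNC lathe, i.e. 85.72 dB(A).
Required insertion loss = 87 − 85.72 = 1.28 dB.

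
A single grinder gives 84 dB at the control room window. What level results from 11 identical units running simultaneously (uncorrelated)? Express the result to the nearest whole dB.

94 dB

L_total = L₁ + 10·log₁₀ N for N identical incoherent sources.
L_total = 84 + 10·log₁₀(11) = 84 + 10.414 = 94.41 dB.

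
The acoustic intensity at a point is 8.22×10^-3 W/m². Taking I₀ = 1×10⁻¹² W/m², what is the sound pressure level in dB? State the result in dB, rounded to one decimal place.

Dividing by I₀ shifts the exponent by 12: I/I₀ = 8.22×10^9.
L = 10·(0.9149 + 9) = 99.15 dB.

99.1 dB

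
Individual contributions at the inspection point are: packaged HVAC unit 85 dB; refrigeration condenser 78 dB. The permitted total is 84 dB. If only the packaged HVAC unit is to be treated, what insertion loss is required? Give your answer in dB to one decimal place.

2.3 dB

Everything except the packaged HVAC unit sums to 10^(78/10) = 6.310e+07 in linear terms, 78.00 dB.
To meet 84 dB overall, the treated packaged HVAC unit may contribute at most 10^(84/10) − 6.310e+07 = 1.881e+08, i.e. 82.74 dB.
Required insertion loss = 85 − 82.74 = 2.26 dB.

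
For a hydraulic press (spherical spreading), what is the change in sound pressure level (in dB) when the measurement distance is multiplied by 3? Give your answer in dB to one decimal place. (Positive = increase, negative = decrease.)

-9.5 dB

Point-source spreading: ΔL = −20·log₁₀(r₂/r₁).
ΔL = −20·log₁₀(3) = -9.54 dB.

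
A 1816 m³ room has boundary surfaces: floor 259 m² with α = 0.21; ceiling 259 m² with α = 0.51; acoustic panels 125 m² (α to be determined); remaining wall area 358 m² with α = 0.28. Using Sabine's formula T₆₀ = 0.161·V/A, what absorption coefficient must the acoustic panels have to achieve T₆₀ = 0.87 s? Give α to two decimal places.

0.39

Required total absorption A = 0.161·1816/0.87 = 336.06 m².
Absorption from the other surfaces = 259·0.21 + 259·0.51 + 358·0.28 = 286.72 m², so the acoustic panels must supply 49.34 m² over 125 m².
α = 49.34/125 = 0.395.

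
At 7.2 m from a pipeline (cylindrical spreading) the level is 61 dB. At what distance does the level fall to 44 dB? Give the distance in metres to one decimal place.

The 17.0 dB drop corresponds to a distance ratio of 10^(17.0/10) for a line source.
r₂ = 7.2·10^((61−44)/10) = 7.2·10^(17.0/10) = 360.85 m.

360.9 m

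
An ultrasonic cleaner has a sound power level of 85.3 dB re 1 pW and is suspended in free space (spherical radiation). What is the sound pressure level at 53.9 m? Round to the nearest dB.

40 dB

The power spreads over a sphere of area 4π·r², so L_p = L_w − 10·log₁₀(4π·r²).
4π·r² = 3.651e+04 m², 10·log₁₀ of that is 45.624 dB.
L_p = 85.3 − 45.624 = 39.68 dB.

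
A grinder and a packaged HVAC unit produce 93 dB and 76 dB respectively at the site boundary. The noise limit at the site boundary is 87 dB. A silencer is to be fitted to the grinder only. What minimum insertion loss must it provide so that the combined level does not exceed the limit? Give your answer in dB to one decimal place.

The untreated sources together contribute 10^(76/10) = 3.981e+07, i.e. 76.00 dB.
To meet 87 dB overall, the treated grinder may contribute at most 10^(87/10) − 3.981e+07 = 4.614e+08, i.e. 86.64 dB.
So the grinder must be reduced from 93 to 86.64 dB: IL = 6.36 dB.

6.4 dB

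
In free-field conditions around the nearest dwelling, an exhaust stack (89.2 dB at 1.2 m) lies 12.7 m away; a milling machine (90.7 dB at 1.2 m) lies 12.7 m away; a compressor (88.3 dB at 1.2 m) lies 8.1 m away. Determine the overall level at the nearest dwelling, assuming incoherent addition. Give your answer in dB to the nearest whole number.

75 dB

First find each source's level at the receiver (point-source: −20·log₁₀(r/r_ref)), then combine on an intensity basis.
exhaust stack: 89.2 − 20·log₁₀(12.7/1.2) = 89.2 − 20.49 = 68.71 dB.
milling machine: 90.7 − 20·log₁₀(12.7/1.2) = 90.7 − 20.49 = 70.21 dB.
compressor: 88.3 − 20·log₁₀(8.1/1.2) = 88.3 − 16.59 = 71.71 dB.
Σ 10^(L/10) = 3.275e+07 → L_total = 10·log₁₀(3.275e+07) = 75.15 dB.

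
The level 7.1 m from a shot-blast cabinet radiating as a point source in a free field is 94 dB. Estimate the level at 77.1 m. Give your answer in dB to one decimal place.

For a point source, L₂ = L₁ − 20·log₁₀(r₂/r₁).
L₂ = 94 − 20·log₁₀(77.1/7.1) = 94 − 20.716 = 73.28 dB.

73.3 dB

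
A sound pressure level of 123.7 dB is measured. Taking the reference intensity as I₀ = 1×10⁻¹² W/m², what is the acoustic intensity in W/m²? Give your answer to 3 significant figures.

L = 10·log₁₀(I/I₀) ⇒ I = I₀·10^(L/10) = 10⁻¹² × 10^12.37.

2.34 W/m²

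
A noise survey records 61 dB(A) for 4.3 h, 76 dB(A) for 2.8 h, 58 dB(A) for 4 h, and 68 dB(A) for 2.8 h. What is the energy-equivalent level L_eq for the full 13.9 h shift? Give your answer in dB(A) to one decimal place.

69.9 dB(A)

L_eq = 10·log₁₀[(1/T)·Σ tᵢ·10^(Lᵢ/10)] with T = 13.9 h.
Σ tᵢ·10^(Lᵢ/10) = 4.3·10^(61/10) + 2.8·10^(76/10) + 4·10^(58/10) + 2.8·10^(68/10) = 1.371e+08.
L_eq = 10·log₁₀(1.371e+08/13.9) = 69.94 dB(A).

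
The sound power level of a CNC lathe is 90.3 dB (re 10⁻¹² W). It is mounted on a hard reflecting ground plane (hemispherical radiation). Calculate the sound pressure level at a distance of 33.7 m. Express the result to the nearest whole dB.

The power spreads over a hemisphere of area 2π·r², so L_p = L_w − 10·log₁₀(2π·r²).
2π·r² = 7136 m², 10·log₁₀ of that is 38.534 dB.
L_p = 90.3 − 38.534 = 51.77 dB.

52 dB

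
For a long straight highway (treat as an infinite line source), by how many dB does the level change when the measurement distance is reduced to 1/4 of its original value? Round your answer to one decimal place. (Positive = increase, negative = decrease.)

A line source loses 3 dB per doubling of distance; generally ΔL = −10·log₁₀(r₂/r₁).
ΔL = −10·log₁₀(0.25) = +6.02 dB.

+6.0 dB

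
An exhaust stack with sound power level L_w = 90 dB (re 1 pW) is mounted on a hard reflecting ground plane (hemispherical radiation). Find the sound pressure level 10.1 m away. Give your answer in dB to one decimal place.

61.9 dB

L_p = L_w − 10·log₁₀(2π·r²) with r = 10.1 m.
2π·r² = 640.9 m², 10·log₁₀ of that is 28.068 dB.
L_p = 90 − 28.068 = 61.93 dB.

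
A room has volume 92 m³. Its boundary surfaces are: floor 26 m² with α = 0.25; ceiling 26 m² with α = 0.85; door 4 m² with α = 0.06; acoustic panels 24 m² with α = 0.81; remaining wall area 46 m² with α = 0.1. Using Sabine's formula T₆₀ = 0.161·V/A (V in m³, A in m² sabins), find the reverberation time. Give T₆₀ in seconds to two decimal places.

Total absorption A = 26·0.25 + 26·0.85 + 4·0.06 + 24·0.81 + 46·0.1 = 52.88 m² sabins.
T₆₀ = 0.161·V/A = 0.161·92/52.88 = 0.280 s.

0.28 s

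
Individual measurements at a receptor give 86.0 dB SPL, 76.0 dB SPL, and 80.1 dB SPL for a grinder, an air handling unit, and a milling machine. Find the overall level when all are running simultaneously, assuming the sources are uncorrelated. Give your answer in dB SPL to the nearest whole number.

87 dB SPL

Incoherent sources combine by intensity addition: L_total = 10·log₁₀(Σ 10^(L_i/10)).
Σ 10^(L/10) = 10^(86.0/10) + 10^(76.0/10) + 10^(80.1/10) = 5.402e+08.
L_total = 10·log₁₀(5.402e+08) = 87.33 dB SPL.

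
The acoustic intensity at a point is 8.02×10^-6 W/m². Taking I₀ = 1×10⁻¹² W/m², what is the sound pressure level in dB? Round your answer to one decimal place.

69.0 dB

I/I₀ = 8.02×10^-6/10⁻¹² = 8.02×10^6, and L = 10·log₁₀(I/I₀).
L = 10·(0.9042 + 6) = 69.04 dB.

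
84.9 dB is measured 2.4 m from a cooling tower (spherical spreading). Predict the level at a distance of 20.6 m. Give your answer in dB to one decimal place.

66.2 dB

Point-source attenuation: ΔL = 20·log₁₀(r₂/r₁) = 20·log₁₀(20.6/2.4) = 18.673 dB.
L₂ = 84.9 − 20·log₁₀(20.6/2.4) = 84.9 − 18.673 = 66.23 dB.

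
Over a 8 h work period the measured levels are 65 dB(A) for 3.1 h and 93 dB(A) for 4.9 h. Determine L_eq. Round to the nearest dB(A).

Weight each interval's intensity by its duration and average over T = 8 h:
Σ tᵢ·10^(Lᵢ/10) = 3.1·10^(65/10) + 4.9·10^(93/10) = 9.787e+09.
L_eq = 10·log₁₀(9.787e+09/8) = 90.88 dB(A).

91 dB(A)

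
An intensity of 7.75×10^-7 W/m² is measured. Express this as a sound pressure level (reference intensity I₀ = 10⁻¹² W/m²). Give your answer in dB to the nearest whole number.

59 dB

Dividing by I₀ shifts the exponent by 12: I/I₀ = 7.75×10^5.
L = 10·(0.8893 + 5) = 58.89 dB.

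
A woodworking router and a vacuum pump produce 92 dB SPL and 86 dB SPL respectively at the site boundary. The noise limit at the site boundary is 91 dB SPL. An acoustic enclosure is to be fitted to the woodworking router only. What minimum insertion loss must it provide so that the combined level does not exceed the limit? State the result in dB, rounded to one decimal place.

The untreated sources together contribute 10^(86/10) = 3.981e+08, i.e. 86.00 dB SPL.
The limit corresponds to 10^(91/10) = 1.259e+09; subtracting the fixed part leaves 8.608e+08 for the woodworking router, i.e. 89.35 dB SPL.
Required insertion loss = 92 − 89.35 = 2.65 dB.

2.7 dB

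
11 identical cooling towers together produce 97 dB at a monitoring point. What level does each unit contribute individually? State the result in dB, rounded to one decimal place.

86.6 dB

11 equal contributions raise the level by 10·log₁₀ 11 = 10.414 dB, so each unit alone gives 97 − 10.414.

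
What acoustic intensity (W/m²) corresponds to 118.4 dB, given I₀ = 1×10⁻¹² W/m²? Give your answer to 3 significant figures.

I = I₀·10^(L/10) = 10⁻¹² × 10^(118.4/10) = 10^(-0.160).

0.692 W/m²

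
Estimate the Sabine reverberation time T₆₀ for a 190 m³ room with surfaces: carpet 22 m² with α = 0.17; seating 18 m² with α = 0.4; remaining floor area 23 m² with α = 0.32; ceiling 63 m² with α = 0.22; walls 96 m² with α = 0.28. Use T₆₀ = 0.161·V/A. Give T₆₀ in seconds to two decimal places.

Summing Sᵢαᵢ: 22·0.17 + 18·0.4 + 23·0.32 + 63·0.22 + 96·0.28 = 59.04 m².
T₆₀ = 0.161 × 190 / 59.04 = 0.518 s.

0.52 s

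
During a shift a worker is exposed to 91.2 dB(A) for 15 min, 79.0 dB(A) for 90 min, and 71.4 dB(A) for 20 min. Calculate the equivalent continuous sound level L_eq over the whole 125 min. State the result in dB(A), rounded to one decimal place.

83.4 dB(A)

L_eq = 10·log₁₀[(1/T)·Σ tᵢ·10^(Lᵢ/10)] with T = 125 min.
Σ tᵢ·10^(Lᵢ/10) = 15·10^(91.2/10) + 90·10^(79.0/10) + 20·10^(71.4/10) = 2.720e+10.
L_eq = 10·log₁₀(2.720e+10/125) = 83.38 dB(A).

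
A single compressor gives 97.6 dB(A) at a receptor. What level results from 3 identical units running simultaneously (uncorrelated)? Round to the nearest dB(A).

L_total = L₁ + 10·log₁₀ N for N identical incoherent sources.
L_total = 97.6 + 10·log₁₀(3) = 97.6 + 4.771 = 102.37 dB(A).

102 dB(A)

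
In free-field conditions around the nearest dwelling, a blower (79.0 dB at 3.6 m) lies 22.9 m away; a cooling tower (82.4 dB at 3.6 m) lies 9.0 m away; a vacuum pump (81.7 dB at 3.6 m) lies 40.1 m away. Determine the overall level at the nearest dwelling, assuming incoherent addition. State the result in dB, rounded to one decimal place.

74.9 dB

Propagate each source to the receiver with L = L_ref − 20·log₁₀(r/r_ref), then add intensities.
blower: 79.0 − 20·log₁₀(22.9/3.6) = 79.0 − 16.07 = 62.93 dB.
cooling tower: 82.4 − 20·log₁₀(9.0/3.6) = 82.4 − 7.96 = 74.44 dB.
vacuum pump: 81.7 − 20·log₁₀(40.1/3.6) = 81.7 − 20.94 = 60.76 dB.
Σ 10^(L/10) = 3.096e+07 → L_total = 10·log₁₀(3.096e+07) = 74.91 dB.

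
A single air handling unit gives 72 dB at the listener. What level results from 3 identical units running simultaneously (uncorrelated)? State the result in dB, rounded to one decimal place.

N identical incoherent sources raise the level by 10·log₁₀ N.
L_total = 72 + 10·log₁₀(3) = 72 + 4.771 = 76.77 dB.

76.8 dB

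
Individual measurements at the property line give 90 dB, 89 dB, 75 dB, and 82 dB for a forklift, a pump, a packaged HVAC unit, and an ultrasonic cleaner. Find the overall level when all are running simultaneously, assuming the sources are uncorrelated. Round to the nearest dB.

For uncorrelated sources the intensities add, so convert each level to linear form, sum, and take 10·log₁₀ of the total.
Σ 10^(L/10) = 10^(90/10) + 10^(89/10) + 10^(75/10) + 10^(82/10) = 1.984e+09.
L_total = 10·log₁₀(1.984e+09) = 92.98 dB.

93 dB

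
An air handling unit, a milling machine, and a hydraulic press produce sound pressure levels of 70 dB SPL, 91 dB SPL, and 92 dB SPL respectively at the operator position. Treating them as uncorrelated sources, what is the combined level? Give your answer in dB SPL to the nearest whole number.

95 dB SPL

Incoherent sources combine by intensity addition: L_total = 10·log₁₀(Σ 10^(L_i/10)).
Σ 10^(L/10) = 10^(70/10) + 10^(91/10) + 10^(92/10) = 2.854e+09.
L_total = 10·log₁₀(2.854e+09) = 94.55 dB SPL.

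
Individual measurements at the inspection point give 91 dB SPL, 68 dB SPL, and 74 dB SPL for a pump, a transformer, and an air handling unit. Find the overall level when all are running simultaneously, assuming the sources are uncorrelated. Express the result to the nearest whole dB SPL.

Incoherent sources combine by intensity addition: L_total = 10·log₁₀(Σ 10^(L_i/10)).
Σ 10^(L/10) = 10^(91/10) + 10^(68/10) + 10^(74/10) = 1.290e+09.
L_total = 10·log₁₀(1.290e+09) = 91.11 dB SPL.

91 dB SPL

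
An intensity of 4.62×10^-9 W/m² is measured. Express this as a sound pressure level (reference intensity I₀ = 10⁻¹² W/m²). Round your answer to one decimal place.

36.6 dB

Dividing by I₀ shifts the exponent by 12: I/I₀ = 4.62×10^3.
L = 10·(0.6646 + 3) = 36.65 dB.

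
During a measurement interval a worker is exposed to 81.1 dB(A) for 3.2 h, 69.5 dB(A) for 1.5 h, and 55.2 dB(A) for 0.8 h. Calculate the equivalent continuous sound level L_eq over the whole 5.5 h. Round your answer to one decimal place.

78.9 dB(A)

L_eq = 10·log₁₀[(1/T)·Σ tᵢ·10^(Lᵢ/10)] with T = 5.5 h.
Σ tᵢ·10^(Lᵢ/10) = 3.2·10^(81.1/10) + 1.5·10^(69.5/10) + 0.8·10^(55.2/10) = 4.259e+08.
L_eq = 10·log₁₀(4.259e+08/5.5) = 78.89 dB(A).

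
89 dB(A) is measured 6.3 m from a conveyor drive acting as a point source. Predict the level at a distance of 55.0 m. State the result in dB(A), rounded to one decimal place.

70.2 dB(A)

For a point source, L₂ = L₁ − 20·log₁₀(r₂/r₁).
L₂ = 89 − 20·log₁₀(55.0/6.3) = 89 − 18.820 = 70.18 dB(A).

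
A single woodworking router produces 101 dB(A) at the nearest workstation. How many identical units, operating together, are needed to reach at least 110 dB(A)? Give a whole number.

8

The shortfall is 110 − 101 = 9.0 dB, and N units add 10·log₁₀ N, so need 10·log₁₀ N ≥ 9.0.
N ≥ 10^(9.0/10) = 7.943, so N = 8.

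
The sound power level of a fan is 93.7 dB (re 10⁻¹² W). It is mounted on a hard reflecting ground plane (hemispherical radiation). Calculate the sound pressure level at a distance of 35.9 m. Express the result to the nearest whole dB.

The power spreads over a hemisphere of area 2π·r², so L_p = L_w − 10·log₁₀(2π·r²).
2π·r² = 8098 m², 10·log₁₀ of that is 39.084 dB.
L_p = 93.7 − 39.084 = 54.62 dB.

55 dB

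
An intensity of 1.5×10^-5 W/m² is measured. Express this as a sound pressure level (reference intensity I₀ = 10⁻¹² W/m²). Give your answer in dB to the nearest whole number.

Dividing by I₀ shifts the exponent by 12: I/I₀ = 1.5×10^7.
L = 10·(0.1761 + 7) = 71.76 dB.

72 dB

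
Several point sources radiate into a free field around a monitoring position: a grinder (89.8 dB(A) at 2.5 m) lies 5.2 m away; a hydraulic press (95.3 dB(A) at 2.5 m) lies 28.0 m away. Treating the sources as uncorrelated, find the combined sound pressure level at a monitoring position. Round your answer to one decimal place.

Propagate each source to the receiver with L = L_ref − 20·log₁₀(r/r_ref), then add intensities.
grinder: 89.8 − 20·log₁₀(5.2/2.5) = 89.8 − 6.36 = 83.44 dB(A).
hydraulic press: 95.3 − 20·log₁₀(28.0/2.5) = 95.3 − 20.98 = 74.32 dB(A).
Σ 10^(L/10) = 2.477e+08 → L_total = 10·log₁₀(2.477e+08) = 83.94 dB(A).

83.9 dB(A)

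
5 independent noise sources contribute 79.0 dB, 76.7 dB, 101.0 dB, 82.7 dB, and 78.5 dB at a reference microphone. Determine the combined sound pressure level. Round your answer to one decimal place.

For uncorrelated sources the intensities add, so convert each level to linear form, sum, and take 10·log₁₀ of the total.
Σ 10^(L/10) = 10^(79.0/10) + 10^(76.7/10) + 10^(101.0/10) + 10^(82.7/10) + 10^(78.5/10) = 1.297e+10.
L_total = 10·log₁₀(1.297e+10) = 101.13 dB.

101.1 dB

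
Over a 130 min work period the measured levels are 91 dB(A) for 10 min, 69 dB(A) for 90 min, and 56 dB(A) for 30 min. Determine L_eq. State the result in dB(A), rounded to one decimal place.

The energy average is taken in the linear domain: L_eq = 10·log₁₀[(Σ tᵢ·10^(Lᵢ/10))/T], T = 130 min.
Σ tᵢ·10^(Lᵢ/10) = 10·10^(91/10) + 90·10^(69/10) + 30·10^(56/10) = 1.332e+10.
L_eq = 10·log₁₀(1.332e+10/130) = 80.10 dB(A).

80.1 dB(A)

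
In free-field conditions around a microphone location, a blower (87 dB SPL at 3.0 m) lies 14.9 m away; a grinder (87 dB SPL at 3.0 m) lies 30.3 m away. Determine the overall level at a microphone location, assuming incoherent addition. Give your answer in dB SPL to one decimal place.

74.0 dB SPL

First find each source's level at the receiver (point-source: −20·log₁₀(r/r_ref)), then combine on an intensity basis.
blower: 87 − 20·log₁₀(14.9/3.0) = 87 − 13.92 = 73.08 dB SPL.
grinder: 87 − 20·log₁₀(30.3/3.0) = 87 − 20.09 = 66.91 dB SPL.
Σ 10^(L/10) = 2.523e+07 → L_total = 10·log₁₀(2.523e+07) = 74.02 dB SPL.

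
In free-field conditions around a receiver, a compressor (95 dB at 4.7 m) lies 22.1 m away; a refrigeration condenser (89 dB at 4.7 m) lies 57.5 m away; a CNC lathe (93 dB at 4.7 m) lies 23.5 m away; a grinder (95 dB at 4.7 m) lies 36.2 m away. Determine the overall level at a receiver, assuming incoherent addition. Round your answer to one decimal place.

84.5 dB

Propagate each source to the receiver with L = L_ref − 20·log₁₀(r/r_ref), then add intensities.
compressor: 95 − 20·log₁₀(22.1/4.7) = 95 − 13.45 = 81.55 dB.
refrigeration condenser: 89 − 20·log₁₀(57.5/4.7) = 89 − 21.75 = 67.25 dB.
CNC lathe: 93 − 20·log₁₀(23.5/4.7) = 93 − 13.98 = 79.02 dB.
grinder: 95 − 20·log₁₀(36.2/4.7) = 95 − 17.73 = 77.27 dB.
Σ 10^(L/10) = 2.814e+08 → L_total = 10·log₁₀(2.814e+08) = 84.49 dB.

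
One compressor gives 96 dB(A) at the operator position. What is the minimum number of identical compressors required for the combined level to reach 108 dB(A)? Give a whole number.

The shortfall is 108 − 96 = 12.0 dB, and N units add 10·log₁₀ N, so need 10·log₁₀ N ≥ 12.0.
N ≥ 10^(12.0/10) = 15.849, so N = 16.

16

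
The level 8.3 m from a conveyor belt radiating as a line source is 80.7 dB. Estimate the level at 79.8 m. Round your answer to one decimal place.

70.9 dB

Cylindrical spreading from a line source gives a 10·log₁₀(r₂/r₁) drop.
L₂ = 80.7 − 10·log₁₀(79.8/8.3) = 80.7 − 9.829 = 70.87 dB.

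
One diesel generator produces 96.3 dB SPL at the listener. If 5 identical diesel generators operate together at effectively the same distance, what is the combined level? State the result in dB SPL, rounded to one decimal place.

103.3 dB SPL

With 5 equal, uncorrelated contributions the intensity is 5× that of one unit, giving a rise of 10·log₁₀ 5.
L_total = 96.3 + 10·log₁₀(5) = 96.3 + 6.990 = 103.29 dB SPL.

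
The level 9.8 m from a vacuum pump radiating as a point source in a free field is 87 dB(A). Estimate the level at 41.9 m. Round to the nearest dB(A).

Spherical spreading from a point source gives a 20·log₁₀(r₂/r₁) drop.
L₂ = 87 − 20·log₁₀(41.9/9.8) = 87 − 12.620 = 74.38 dB(A).

74 dB(A)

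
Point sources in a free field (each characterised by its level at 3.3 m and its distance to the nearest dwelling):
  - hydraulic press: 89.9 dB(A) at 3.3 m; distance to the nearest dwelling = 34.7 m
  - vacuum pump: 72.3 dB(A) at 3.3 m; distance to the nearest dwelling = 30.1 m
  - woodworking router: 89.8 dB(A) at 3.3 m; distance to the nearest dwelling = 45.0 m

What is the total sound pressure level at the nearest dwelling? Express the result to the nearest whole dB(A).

Propagate each source to the receiver with L = L_ref − 20·log₁₀(r/r_ref), then add intensities.
hydraulic press: 89.9 − 20·log₁₀(34.7/3.3) = 89.9 − 20.44 = 69.46 dB(A).
vacuum pump: 72.3 − 20·log₁₀(30.1/3.3) = 72.3 − 19.20 = 53.10 dB(A).
woodworking router: 89.8 − 20·log₁₀(45.0/3.3) = 89.8 − 22.69 = 67.11 dB(A).
Σ 10^(L/10) = 1.418e+07 → L_total = 10·log₁₀(1.418e+07) = 71.52 dB(A).

72 dB(A)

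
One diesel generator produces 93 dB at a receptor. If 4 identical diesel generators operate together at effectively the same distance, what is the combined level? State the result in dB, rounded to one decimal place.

99.0 dB

N identical incoherent sources raise the level by 10·log₁₀ N.
L_total = 93 + 10·log₁₀(4) = 93 + 6.021 = 99.02 dB.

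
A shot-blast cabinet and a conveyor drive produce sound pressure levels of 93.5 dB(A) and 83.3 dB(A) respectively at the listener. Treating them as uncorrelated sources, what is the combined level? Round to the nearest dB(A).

Incoherent sources combine by intensity addition: L_total = 10·log₁₀(Σ 10^(L_i/10)).
Σ 10^(L/10) = 10^(93.5/10) + 10^(83.3/10) = 2.453e+09.
L_total = 10·log₁₀(2.453e+09) = 93.90 dB(A).

94 dB(A)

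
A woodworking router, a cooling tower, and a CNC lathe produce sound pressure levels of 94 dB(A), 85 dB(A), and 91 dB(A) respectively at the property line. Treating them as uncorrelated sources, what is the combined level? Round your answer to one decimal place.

Incoherent sources combine by intensity addition: L_total = 10·log₁₀(Σ 10^(L_i/10)).
Σ 10^(L/10) = 10^(94/10) + 10^(85/10) + 10^(91/10) = 4.087e+09.
L_total = 10·log₁₀(4.087e+09) = 96.11 dB(A).

96.1 dB(A)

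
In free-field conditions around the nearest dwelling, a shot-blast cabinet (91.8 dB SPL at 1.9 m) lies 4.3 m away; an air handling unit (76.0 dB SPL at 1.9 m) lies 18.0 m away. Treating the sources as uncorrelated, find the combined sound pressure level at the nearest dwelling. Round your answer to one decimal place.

84.7 dB SPL

Apply inverse-square spreading to bring every level to the receiver, then sum 10^(L/10).
shot-blast cabinet: 91.8 − 20·log₁₀(4.3/1.9) = 91.8 − 7.09 = 84.71 dB SPL.
air handling unit: 76.0 − 20·log₁₀(18.0/1.9) = 76.0 − 19.53 = 56.47 dB SPL.
Σ 10^(L/10) = 2.960e+08 → L_total = 10·log₁₀(2.960e+08) = 84.71 dB SPL.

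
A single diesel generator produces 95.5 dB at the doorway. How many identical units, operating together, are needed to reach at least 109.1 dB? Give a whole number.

The shortfall is 109.1 − 95.5 = 13.6 dB, and N units add 10·log₁₀ N, so need 10·log₁₀ N ≥ 13.6.
N ≥ 10^(13.6/10) = 22.909, so N = 23.

23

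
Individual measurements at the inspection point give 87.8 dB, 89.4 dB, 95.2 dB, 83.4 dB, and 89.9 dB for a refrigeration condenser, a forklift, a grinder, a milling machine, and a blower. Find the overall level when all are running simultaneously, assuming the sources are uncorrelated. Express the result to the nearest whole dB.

98 dB

Incoherent sources combine by intensity addition: L_total = 10·log₁₀(Σ 10^(L_i/10)).
Σ 10^(L/10) = 10^(87.8/10) + 10^(89.4/10) + 10^(95.2/10) + 10^(83.4/10) + 10^(89.9/10) = 5.981e+09.
L_total = 10·log₁₀(5.981e+09) = 97.77 dB.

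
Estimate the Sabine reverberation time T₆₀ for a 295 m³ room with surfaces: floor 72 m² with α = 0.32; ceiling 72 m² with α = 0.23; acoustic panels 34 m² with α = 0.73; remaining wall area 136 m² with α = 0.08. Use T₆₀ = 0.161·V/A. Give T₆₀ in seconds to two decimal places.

0.63 s

Total absorption A = 72·0.32 + 72·0.23 + 34·0.73 + 136·0.08 = 75.30 m² sabins.
T₆₀ = 0.161 × 295 / 75.30 = 0.631 s.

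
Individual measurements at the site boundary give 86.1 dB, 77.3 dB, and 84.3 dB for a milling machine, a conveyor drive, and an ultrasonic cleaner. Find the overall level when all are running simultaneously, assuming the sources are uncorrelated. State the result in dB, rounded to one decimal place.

Incoherent sources combine by intensity addition: L_total = 10·log₁₀(Σ 10^(L_i/10)).
Σ 10^(L/10) = 10^(86.1/10) + 10^(77.3/10) + 10^(84.3/10) = 7.302e+08.
L_total = 10·log₁₀(7.302e+08) = 88.63 dB.

88.6 dB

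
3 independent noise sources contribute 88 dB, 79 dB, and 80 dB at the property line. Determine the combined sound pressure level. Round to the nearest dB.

Incoherent sources combine by intensity addition: L_total = 10·log₁₀(Σ 10^(L_i/10)).
Σ 10^(L/10) = 10^(88/10) + 10^(79/10) + 10^(80/10) = 8.104e+08.
L_total = 10·log₁₀(8.104e+08) = 89.09 dB.

89 dB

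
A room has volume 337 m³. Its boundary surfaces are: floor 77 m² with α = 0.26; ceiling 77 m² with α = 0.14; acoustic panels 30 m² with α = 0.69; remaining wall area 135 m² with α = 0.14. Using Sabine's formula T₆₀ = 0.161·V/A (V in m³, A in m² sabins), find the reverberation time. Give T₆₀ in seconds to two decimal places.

0.77 s

Total absorption A = 77·0.26 + 77·0.14 + 30·0.69 + 135·0.14 = 70.40 m² sabins.
T₆₀ = 0.161·V/A = 0.161·337/70.40 = 0.771 s.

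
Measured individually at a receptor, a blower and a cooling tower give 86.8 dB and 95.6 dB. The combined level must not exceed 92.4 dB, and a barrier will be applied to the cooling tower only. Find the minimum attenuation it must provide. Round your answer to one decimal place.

Fixed contribution from the other source: Σ 10^(L/10) = 10^(86.8/10) = 4.786e+08 (86.80 dB).
To meet 92.4 dB overall, the treated cooling tower may contribute at most 10^(92.4/10) − 4.786e+08 = 1.259e+09, i.e. 91.00 dB.
So the cooling tower must be reduced from 95.6 to 91.00 dB: IL = 4.60 dB.

4.6 dB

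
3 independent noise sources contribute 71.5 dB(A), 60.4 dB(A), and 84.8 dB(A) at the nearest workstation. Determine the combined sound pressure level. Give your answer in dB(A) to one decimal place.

Incoherent sources combine by intensity addition: L_total = 10·log₁₀(Σ 10^(L_i/10)).
Σ 10^(L/10) = 10^(71.5/10) + 10^(60.4/10) + 10^(84.8/10) = 3.172e+08.
L_total = 10·log₁₀(3.172e+08) = 85.01 dB(A).

85.0 dB(A)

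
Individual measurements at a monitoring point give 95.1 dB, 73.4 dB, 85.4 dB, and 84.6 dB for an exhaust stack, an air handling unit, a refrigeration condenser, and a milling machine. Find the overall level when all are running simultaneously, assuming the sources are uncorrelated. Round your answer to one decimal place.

For uncorrelated sources the intensities add, so convert each level to linear form, sum, and take 10·log₁₀ of the total.
Σ 10^(L/10) = 10^(95.1/10) + 10^(73.4/10) + 10^(85.4/10) + 10^(84.6/10) = 3.893e+09.
L_total = 10·log₁₀(3.893e+09) = 95.90 dB.

95.9 dB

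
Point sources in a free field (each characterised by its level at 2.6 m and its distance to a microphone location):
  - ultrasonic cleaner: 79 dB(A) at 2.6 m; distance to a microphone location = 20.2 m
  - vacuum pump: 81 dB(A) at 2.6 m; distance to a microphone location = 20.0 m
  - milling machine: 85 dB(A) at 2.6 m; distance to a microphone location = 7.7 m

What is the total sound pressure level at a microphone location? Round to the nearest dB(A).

First find each source's level at the receiver (point-source: −20·log₁₀(r/r_ref)), then combine on an intensity basis.
ultrasonic cleaner: 79 − 20·log₁₀(20.2/2.6) = 79 − 17.81 = 61.19 dB(A).
vacuum pump: 81 − 20·log₁₀(20.0/2.6) = 81 − 17.72 = 63.28 dB(A).
milling machine: 85 − 20·log₁₀(7.7/2.6) = 85 − 9.43 = 75.57 dB(A).
Σ 10^(L/10) = 3.950e+07 → L_total = 10·log₁₀(3.950e+07) = 75.97 dB(A).

76 dB(A)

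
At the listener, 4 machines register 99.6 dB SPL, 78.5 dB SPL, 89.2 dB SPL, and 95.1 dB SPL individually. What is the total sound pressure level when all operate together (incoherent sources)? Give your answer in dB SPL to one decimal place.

101.2 dB SPL

For uncorrelated sources the intensities add, so convert each level to linear form, sum, and take 10·log₁₀ of the total.
Σ 10^(L/10) = 10^(99.6/10) + 10^(78.5/10) + 10^(89.2/10) + 10^(95.1/10) = 1.326e+10.
L_total = 10·log₁₀(1.326e+10) = 101.22 dB SPL.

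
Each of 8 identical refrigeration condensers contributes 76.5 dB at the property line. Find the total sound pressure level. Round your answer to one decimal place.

With 8 equal, uncorrelated contributions the intensity is 8× that of one unit, giving a rise of 10·log₁₀ 8.
L_total = 76.5 + 10·log₁₀(8) = 76.5 + 9.031 = 85.53 dB.

85.5 dB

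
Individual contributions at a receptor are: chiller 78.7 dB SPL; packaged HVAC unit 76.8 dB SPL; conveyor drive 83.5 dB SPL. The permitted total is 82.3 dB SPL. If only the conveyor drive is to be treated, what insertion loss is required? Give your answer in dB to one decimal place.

6.7 dB

The untreated sources together contribute 10^(78.7/10) + 10^(76.8/10) = 1.220e+08, i.e. 80.86 dB SPL.
The limit corresponds to 10^(82.3/10) = 1.698e+08; subtracting the fixed part leaves 4.783e+07 for the conveyor drive, i.e. 76.80 dB SPL.
So the conveyor drive must be reduced from 83.5 to 76.80 dB SPL: IL = 6.70 dB.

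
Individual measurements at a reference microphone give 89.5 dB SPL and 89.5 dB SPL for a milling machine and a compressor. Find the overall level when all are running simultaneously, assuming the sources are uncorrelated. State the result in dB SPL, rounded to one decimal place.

For uncorrelated sources the intensities add, so convert each level to linear form, sum, and take 10·log₁₀ of the total.
Σ 10^(L/10) = 10^(89.5/10) + 10^(89.5/10) = 1.783e+09.
L_total = 10·log₁₀(1.783e+09) = 92.51 dB SPL.

92.5 dB SPL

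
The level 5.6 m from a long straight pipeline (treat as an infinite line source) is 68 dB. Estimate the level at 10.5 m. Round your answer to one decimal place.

Line-source attenuation: ΔL = 10·log₁₀(r₂/r₁) = 10·log₁₀(10.5/5.6) = 2.730 dB.
L₂ = 68 − 10·log₁₀(10.5/5.6) = 68 − 2.730 = 65.27 dB.

65.3 dB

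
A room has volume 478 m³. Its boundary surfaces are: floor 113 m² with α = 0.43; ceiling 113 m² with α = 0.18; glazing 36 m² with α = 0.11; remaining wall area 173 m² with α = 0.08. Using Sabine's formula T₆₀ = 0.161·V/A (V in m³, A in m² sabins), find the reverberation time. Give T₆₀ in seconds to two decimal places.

0.89 s

A = Σ Sᵢαᵢ = 113·0.43 + 113·0.18 + 36·0.11 + 173·0.08 = 86.73 m².
T₆₀ = 0.161 × 478 / 86.73 = 0.887 s.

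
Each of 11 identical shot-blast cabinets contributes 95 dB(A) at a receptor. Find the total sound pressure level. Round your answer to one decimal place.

105.4 dB(A)

N identical incoherent sources raise the level by 10·log₁₀ N.
L_total = 95 + 10·log₁₀(11) = 95 + 10.414 = 105.41 dB(A).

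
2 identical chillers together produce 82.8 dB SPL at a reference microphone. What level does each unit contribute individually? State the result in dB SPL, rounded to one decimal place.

79.8 dB SPL

For N identical incoherent sources L_total = L₁ + 10·log₁₀ N, so L₁ = 82.8 − 10·log₁₀(2) = 82.8 − 3.010.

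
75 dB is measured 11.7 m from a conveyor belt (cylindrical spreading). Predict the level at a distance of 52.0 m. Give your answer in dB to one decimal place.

Line-source attenuation: ΔL = 10·log₁₀(r₂/r₁) = 10·log₁₀(52.0/11.7) = 6.478 dB.
L₂ = 75 − 10·log₁₀(52.0/11.7) = 75 − 6.478 = 68.52 dB.

68.5 dB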